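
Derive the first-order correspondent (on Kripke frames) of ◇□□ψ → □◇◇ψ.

This is a Sahlqvist (Geach-type) schema ◇^1□^2ψ → □^1◇^2ψ.
Minimal-valuation argument: fix x; take any y with xR^1y and any z with xR^1z. Set V(ψ) to the set of worlds R-reachable from y in exactly 2 steps. Then □^2ψ holds at y, so the antecedent holds at x; validity forces ◇^2ψ at z, giving a w with zR^2w and yR^2w.
First-order correspondent: ∀x ∀y ∀z ((xRy ∧ xRz) → ∃w (yR²w ∧ zR²w)).

∀x ∀y ∀z ((xRy ∧ xRz) → ∃w (yR²w ∧ zR²w))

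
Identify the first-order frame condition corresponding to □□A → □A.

Suppose □□A→□A is valid. Take Rxy and set V(A)={w : xR²w}. Then □□A at x, so □A at x, so A at y, i.e. ∃z(Rxz∧Rzy).

density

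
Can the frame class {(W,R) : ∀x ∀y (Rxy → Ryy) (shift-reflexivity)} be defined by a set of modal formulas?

The condition is shift-reflexivity. A defining modal formula is □(□p → p).
Suppose □(□p→p) is valid. Take Rxy and set V(p)={w : Ryw}. Then at y, □p holds; since □(□p→p) at x, □p→p at y, so p at y, i.e. Ryy.

Yes, by □(□p → p)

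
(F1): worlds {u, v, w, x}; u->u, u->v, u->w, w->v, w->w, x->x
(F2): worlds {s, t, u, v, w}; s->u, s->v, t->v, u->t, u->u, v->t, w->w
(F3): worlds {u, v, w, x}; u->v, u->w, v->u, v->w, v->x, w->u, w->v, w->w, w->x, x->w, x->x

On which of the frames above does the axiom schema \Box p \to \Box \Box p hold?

Frame correspondent (Sahlqvist): \forall x \forall y \forall z (Rxy \wedge Ryz \to Rxz) — i.e. transitivity.
(F1): satisfies the condition.
(F2): fails — Rtv and Rvt but not Rtt.
(F3): fails — Ruv and Rvu but not Ruu.

(F1)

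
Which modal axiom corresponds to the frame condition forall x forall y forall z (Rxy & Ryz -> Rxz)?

□q → □□q

This is transitivity; the standard corresponding axiom is 4: □q → □□q.
Suppose □q→□□q is valid. Take Rxy, Ryz and set V(q)={w : Rxw}. Then □q at x, so □□q at x, so □q at y, so q at z, i.e. Rxz.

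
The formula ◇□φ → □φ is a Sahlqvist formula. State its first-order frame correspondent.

the Euclidean property

Equivalently (dual form): ◇φ → □◇φ.
Suppose ◇φ→□◇φ is valid. Take Rxy, Rxz and set V(φ)={y}. Then ◇φ at x, so □◇φ at x, so ◇φ at z, so some w with Rzw has φ; w=y, i.e. Rzy. By symmetry of the argument, Ryz.
Conversely, on a frame with the Euclidean property the schema holds at every world under every valuation.
Frame condition: ∀x ∀y ∀z (Rxy ∧ Rxz → Ryz).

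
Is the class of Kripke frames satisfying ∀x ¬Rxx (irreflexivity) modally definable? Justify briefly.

Not modally definable

Any modally definable frame class is closed under surjective bounded morphisms.
The 3-cycle (worlds a,b,c with a→b→c→a) is irreflexive, and the map sending every world to a single reflexive point • is a surjective bounded morphism (forth: every edge maps to (•,•); back: every world has a successor). So any modal formula valid on the 3-cycle is also valid on the reflexive point, which is not irreflexive.
Hence irreflexivity is not modally definable.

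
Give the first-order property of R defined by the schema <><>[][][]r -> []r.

This is a Sahlqvist (Geach-type) schema ◇^2□^3r → □^1◇^0r.
First-order correspondent: forall x forall y forall z ((x R^2 y & xRz) -> exists w (y R^3 w & z = w)).

forall x forall y forall z ((x R^2 y & xRz) -> exists w (y R^3 w & z = w))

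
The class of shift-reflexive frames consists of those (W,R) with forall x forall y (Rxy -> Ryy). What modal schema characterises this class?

□(□p → p)

A defining formula is □(□p → p) (the T□ axiom).
Suppose □(□p→p) is valid. Take Rxy and set V(p)={w : Ryw}. Then at y, □p holds; since □(□p→p) at x, □p→p at y, so p at y, i.e. Ryy.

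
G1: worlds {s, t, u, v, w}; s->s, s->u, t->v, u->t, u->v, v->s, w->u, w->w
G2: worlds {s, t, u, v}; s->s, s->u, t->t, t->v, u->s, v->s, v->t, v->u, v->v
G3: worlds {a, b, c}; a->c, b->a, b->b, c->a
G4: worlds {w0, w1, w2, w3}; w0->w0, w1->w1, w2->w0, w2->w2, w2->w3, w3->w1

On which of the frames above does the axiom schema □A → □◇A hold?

This is the axiom for a generalized confluence (Geach) condition; its first-order frame correspondent is ∀x ∀z (xRz → ∃w (xRw ∧ zRw)).
G1: fails — sRu but no w* with sRw* and uRw*.
G2: holds.
G3: fails — aRc but no w with aRw and cRw.
G4: fails — w2Rw3 but no w with w2Rw and w3Rw.
Valid on: G2.

G2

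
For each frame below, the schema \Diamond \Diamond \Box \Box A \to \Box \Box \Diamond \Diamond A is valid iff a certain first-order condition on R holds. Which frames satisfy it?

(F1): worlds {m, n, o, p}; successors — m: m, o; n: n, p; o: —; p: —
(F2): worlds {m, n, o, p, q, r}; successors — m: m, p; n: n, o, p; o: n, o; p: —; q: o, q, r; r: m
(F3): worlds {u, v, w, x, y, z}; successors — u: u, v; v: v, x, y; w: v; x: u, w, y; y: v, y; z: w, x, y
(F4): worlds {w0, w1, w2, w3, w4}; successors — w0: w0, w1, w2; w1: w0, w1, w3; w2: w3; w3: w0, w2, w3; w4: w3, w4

(F3), (F4)

This is the axiom for a generalized confluence (Geach) condition; its first-order frame correspondent is \forall x \forall y \forall z ((x R^2 y \wedge x R^2 z) \to \exists w (y R^2 w \wedge z R^2 w)).
(F1): fails — mR²m, mR²o but no w with mR²w and oR²w.
(F2): fails — mR²m, mR²p but no w with mR²w and pR²w.
(F3): satisfies the condition.
(F4): satisfies the condition.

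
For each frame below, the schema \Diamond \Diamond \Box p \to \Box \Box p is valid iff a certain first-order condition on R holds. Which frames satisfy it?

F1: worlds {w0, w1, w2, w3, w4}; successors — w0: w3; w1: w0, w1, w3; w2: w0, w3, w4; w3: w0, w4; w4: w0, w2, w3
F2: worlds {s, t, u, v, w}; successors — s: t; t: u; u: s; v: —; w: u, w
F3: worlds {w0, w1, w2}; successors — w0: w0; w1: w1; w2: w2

F3

Frame correspondent (Sahlqvist): \forall x \forall y \forall z ((x R^2 y \wedge x R^2 z) \to \exists w (yRw \wedge z = w)) — i.e. a generalized confluence (Geach) condition.
F1: fails — w0R²w0, w0R²w0 but no w with w0Rw and w0=w.
F2: fails — sR²u, sR²u but no w* with uRw* and u=w*.
F3: satisfies the condition.
Valid on: F3.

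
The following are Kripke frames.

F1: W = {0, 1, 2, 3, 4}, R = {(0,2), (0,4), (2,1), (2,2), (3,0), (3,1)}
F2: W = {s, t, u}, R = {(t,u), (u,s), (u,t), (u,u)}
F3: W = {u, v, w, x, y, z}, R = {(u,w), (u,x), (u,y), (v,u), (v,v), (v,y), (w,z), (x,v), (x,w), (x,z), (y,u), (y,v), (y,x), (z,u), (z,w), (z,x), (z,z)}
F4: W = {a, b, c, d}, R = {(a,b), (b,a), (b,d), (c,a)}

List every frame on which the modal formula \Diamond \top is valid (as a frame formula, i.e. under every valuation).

The schema corresponds to seriality: \forall x \exists y Rxy.
F1: fails — world 1 has no successor.
F2: fails — world s has no successor.
F3: condition met.
F4: fails — world d has no successor.

F3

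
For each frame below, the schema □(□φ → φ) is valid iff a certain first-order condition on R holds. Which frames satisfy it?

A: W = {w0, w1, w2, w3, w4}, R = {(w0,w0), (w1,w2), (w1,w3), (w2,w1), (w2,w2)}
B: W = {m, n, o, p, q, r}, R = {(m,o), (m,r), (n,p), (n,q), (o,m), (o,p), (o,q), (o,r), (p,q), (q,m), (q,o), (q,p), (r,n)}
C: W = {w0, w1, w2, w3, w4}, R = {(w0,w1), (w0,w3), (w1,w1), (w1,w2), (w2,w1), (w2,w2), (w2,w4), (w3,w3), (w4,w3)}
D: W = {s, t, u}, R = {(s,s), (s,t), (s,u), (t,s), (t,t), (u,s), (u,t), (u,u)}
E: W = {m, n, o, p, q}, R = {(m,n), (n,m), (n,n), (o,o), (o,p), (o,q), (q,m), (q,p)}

The schema corresponds to shift-reflexivity: ∀x ∀y (Rxy → Ryy).
A: fails — Rw1w3 but not Rw3w3.
B: fails — Rom but not Rmm.
C: fails — Rw2w4 but not Rw4w4.
D: ✓.
E: fails — Rop but not Rpp.

D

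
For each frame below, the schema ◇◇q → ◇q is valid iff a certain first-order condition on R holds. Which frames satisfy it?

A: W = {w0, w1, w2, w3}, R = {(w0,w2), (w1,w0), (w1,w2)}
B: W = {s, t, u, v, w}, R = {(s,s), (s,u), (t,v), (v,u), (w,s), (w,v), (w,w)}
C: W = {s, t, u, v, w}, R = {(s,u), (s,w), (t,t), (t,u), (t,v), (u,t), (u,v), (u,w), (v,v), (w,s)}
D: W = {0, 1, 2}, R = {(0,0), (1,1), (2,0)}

A, D

This is the axiom for transitivity; its first-order frame correspondent is ∀x ∀y ∀z (Rxy ∧ Ryz → Rxz).
A: satisfies the condition.
B: fails — Rtv and Rvu but not Rtu.
C: fails — Ruw and Rws but not Rus.
D: satisfies the condition.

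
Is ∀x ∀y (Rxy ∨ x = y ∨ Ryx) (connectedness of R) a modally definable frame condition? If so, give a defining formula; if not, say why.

Any modally definable frame class is closed under disjoint unions.
Take 2 disjoint single-world reflexive frames: each is trivially connected, but their disjoint union has 2 worlds with no edge between distinct components, so it is not connected.
So no modal formula (or set of formulas) defines exactly the connected frames.

No — not modally definable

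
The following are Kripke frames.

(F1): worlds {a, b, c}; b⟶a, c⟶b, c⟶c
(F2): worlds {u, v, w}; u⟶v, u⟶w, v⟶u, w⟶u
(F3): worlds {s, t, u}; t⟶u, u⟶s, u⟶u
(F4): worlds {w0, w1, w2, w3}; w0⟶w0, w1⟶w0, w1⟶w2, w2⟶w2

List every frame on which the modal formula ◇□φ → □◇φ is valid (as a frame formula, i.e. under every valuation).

(F2)

The schema corresponds to convergence: ∀x ∀y ∀z (Rxy ∧ Rxz → ∃w (Ryw ∧ Rzw)).
(F1): fails — Rba and Rba but a and a have no common successor.
(F2): ✓.
(F3): fails — Rus and Rus but s and s have no common successor.
(F4): fails — Rw1w2 and Rw1w0 but w2 and w0 have no common successor.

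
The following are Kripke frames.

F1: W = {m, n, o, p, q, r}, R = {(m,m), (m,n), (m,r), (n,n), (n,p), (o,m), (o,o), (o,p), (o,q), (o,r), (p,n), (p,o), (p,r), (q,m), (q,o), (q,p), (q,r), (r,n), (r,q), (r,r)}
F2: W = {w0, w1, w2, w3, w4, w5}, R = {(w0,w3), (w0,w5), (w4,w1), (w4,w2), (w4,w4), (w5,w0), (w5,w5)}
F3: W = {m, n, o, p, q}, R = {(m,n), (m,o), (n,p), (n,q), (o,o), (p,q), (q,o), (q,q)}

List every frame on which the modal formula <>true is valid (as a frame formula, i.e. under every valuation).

F1, F3

The schema corresponds to seriality: forall x exists y Rxy.
F1: satisfies the condition.
F2: fails — world w1 has no successor.
F3: satisfies the condition.
Valid on: F1, F3.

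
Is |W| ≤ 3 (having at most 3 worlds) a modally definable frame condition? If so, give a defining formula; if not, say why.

Modal frame validity is preserved under disjoint unions.
Any modal formula valid on each of 4 disjoint one-world frames is valid on their disjoint union (validity is preserved under disjoint unions). Each one-world frame has |W|=1≤3, but the union has |W|=4.
Hence having at most 3 worlds is not modally definable.

No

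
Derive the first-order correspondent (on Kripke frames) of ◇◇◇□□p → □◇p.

∀x ∀y ∀z ((xR³y ∧ xRz) → ∃w (yR²w ∧ zRw))

This is a Sahlqvist (Geach-type) schema ◇^3□^2p → □^1◇^1p.
Minimal-valuation argument: fix x; take any y with xR^3y and any z with xR^1z. Set V(p) to the set of worlds R-reachable from y in exactly 2 steps. Then □^2p holds at y, so the antecedent holds at x; validity forces ◇^1p at z, giving a w with zR^1w and yR^2w.
First-order correspondent: ∀x ∀y ∀z ((xR³y ∧ xRz) → ∃w (yR²w ∧ zRw)).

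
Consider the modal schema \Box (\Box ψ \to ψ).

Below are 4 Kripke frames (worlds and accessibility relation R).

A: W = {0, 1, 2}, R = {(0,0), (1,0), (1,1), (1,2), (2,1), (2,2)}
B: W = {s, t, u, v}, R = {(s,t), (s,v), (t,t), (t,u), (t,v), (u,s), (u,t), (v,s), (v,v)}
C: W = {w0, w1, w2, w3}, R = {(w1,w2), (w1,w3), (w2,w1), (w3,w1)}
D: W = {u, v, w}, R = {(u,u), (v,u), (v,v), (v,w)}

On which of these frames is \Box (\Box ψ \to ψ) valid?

A

The schema corresponds to shift-reflexivity: \forall x \forall y (Rxy \to Ryy).
A: condition met.
B: fails — Rus but not Rss.
C: fails — Rw1w2 but not Rw2w2.
D: fails — Rvw but not Rww.
Valid on: A.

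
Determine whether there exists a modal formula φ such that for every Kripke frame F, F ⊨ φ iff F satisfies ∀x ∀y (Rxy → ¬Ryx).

Not modally definable

Any modally definable frame class is closed under surjective bounded morphisms.
The 5-cycle (worlds w0,w1,w2,w3,w4 with w0→w1→w2→w3→w4→w0) is asymmetric. Mapping every world to a single reflexive point • is a surjective bounded morphism, and the reflexive point is not asymmetric (R•• but asymmetry requires ¬R••).
So no modal formula (or set of formulas) defines exactly the asymmetric frames.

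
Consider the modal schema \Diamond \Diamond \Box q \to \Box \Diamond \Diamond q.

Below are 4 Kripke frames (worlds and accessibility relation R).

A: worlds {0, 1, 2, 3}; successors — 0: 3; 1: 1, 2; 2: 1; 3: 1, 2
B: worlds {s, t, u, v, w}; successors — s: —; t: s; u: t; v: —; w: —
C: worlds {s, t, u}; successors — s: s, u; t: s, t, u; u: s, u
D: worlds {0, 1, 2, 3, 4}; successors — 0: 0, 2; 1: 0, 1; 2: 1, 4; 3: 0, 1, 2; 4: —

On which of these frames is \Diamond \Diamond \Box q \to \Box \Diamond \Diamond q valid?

This is the axiom for a generalized confluence (Geach) condition; its first-order frame correspondent is \forall x \forall y \forall z ((x R^2 y \wedge xRz) \to \exists w (yRw \wedge z R^2 w)).
A: condition met.
B: fails — uR²s, uRt but no w* with sRw* and tR²w*.
C: condition met.
D: fails — 0R²4, 0R0 but no w with 4Rw and 0R²w.
Valid on: A, C.

A, C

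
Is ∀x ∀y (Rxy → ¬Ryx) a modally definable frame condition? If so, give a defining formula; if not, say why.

Not definable by any modal formula

If a class were modally definable it would be closed under surjective bounded morphisms (Goldblatt–Thomason).
The 4-cycle (worlds a,b,c,d with a→b→c→d→a) is asymmetric. Mapping every world to a single reflexive point • is a surjective bounded morphism, and the reflexive point is not asymmetric (R•• but asymmetry requires ¬R••).
So the class is not modally definable.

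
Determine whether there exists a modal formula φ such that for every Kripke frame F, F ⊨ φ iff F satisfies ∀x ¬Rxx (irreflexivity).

Modal frame validity is preserved under surjective bounded morphisms.
The 5-cycle (worlds a,b,c,d,e with a→b→c→d→e→a) is irreflexive, and the map sending every world to a single reflexive point • is a surjective bounded morphism (forth: every edge maps to (•,•); back: every world has a successor). So any modal formula valid on the 5-cycle is also valid on the reflexive point, which is not irreflexive.
So the class is not modally definable.

No — not modally definable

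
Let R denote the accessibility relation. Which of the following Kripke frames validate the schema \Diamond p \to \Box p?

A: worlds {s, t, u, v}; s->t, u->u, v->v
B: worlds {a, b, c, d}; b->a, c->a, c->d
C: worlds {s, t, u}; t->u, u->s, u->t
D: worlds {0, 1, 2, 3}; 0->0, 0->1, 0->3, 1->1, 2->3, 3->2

This is the axiom for partial functionality; its first-order frame correspondent is \forall x \forall y \forall z (Rxy \wedge Rxz \to y = z).
A: satisfies the condition.
B: fails — c sees both a and d.
C: fails — u sees both s and t.
D: fails — 0 sees both 0 and 1.
Valid on: A.

A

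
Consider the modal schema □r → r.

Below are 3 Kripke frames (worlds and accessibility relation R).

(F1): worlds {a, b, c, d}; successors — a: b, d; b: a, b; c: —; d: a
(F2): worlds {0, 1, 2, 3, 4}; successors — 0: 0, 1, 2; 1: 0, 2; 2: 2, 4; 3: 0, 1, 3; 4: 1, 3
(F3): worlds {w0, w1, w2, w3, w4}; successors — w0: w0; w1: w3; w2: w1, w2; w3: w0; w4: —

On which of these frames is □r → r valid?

none

The schema corresponds to reflexivity: ∀x Rxx.
(F1): fails — world a does not see itself.
(F2): fails — world 1 does not see itself.
(F3): fails — world w1 does not see itself.
Valid on no frame.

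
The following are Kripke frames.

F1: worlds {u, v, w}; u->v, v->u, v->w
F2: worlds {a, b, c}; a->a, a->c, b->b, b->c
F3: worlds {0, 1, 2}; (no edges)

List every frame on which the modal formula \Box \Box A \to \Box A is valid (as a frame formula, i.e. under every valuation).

F2, F3

The schema corresponds to density: \forall x \forall y (Rxy \to \exists z (Rxz \wedge Rzy)).
F1: fails — Ruv but no z with Ruz and Rzv.
F2: holds.
F3: holds.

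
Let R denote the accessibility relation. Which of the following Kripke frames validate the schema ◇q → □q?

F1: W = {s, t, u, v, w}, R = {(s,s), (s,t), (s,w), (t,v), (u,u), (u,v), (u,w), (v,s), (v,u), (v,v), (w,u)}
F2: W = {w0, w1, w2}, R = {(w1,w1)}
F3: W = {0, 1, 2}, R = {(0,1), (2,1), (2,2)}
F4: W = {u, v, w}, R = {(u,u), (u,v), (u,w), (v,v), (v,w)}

F2

The schema corresponds to partial functionality: ∀x ∀y ∀z (Rxy ∧ Rxz → y = z).
F1: fails — s sees both s and t.
F2: ✓.
F3: fails — 2 sees both 1 and 2.
F4: fails — u sees both u and v.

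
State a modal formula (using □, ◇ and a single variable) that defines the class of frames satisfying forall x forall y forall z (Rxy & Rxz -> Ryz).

A defining formula is ◇s → □◇s (the 5 axiom).
Suppose ◇s→□◇s is valid. Take Rxy, Rxz and set V(s)={y}. Then ◇s at x, so □◇s at x, so ◇s at z, so some w with Rzw has s; w=y, i.e. Rzy. By symmetry of the argument, Ryz.

◇s → □◇s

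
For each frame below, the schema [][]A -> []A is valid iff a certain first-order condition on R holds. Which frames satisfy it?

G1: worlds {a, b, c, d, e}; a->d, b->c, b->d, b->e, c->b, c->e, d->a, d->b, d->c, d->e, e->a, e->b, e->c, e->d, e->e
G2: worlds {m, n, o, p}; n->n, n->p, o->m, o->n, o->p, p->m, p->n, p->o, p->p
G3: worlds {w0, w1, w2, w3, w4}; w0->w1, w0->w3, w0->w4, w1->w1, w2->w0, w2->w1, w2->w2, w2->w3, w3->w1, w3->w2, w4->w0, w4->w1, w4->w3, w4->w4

G2, G3

Frame correspondent (Sahlqvist): forall x forall y (Rxy -> exists z (Rxz & Rzy)) — i.e. density.
G1: fails — Rad but no z with Raz and Rzd.
G2: condition met.
G3: condition met.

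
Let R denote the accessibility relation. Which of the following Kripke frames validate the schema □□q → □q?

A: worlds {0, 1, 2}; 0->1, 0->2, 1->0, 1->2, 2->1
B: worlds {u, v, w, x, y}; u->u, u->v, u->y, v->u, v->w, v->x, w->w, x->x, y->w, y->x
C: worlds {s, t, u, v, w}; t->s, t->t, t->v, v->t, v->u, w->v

B

Frame correspondent (Sahlqvist): ∀x ∀y (Rxy → ∃z (Rxz ∧ Rzy)) — i.e. density.
A: fails — R10 but no z with R1z and Rz0.
B: holds.
C: fails — Rvu but no z with Rvz and Rzu.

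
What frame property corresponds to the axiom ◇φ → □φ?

Suppose ◇φ→□φ is valid. Take Rxy, Rxz and set V(φ)={y}. Then ◇φ at x, so □φ at x, so φ at z, i.e. z=y.

partial functionality: ∀x ∀y ∀z (Rxy ∧ Rxz → y = z)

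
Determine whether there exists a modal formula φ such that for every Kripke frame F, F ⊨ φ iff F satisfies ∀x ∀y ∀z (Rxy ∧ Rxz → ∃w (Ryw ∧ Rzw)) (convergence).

The condition is convergence. A defining modal formula is ◇□r → □◇r.
Suppose ◇□r→□◇r is valid. Take Rxy, Rxz and set V(r)={w : Ryw}. Then □r at y so ◇□r at x, so □◇r at x, so ◇r at z, giving w with Rzw and Ryw.

Yes, by ◇□r → □◇r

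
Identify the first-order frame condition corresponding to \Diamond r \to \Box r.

Suppose ◇r→□r is valid. Take Rxy, Rxz and set V(r)={y}. Then ◇r at x, so □r at x, so r at z, i.e. z=y.

partial functionality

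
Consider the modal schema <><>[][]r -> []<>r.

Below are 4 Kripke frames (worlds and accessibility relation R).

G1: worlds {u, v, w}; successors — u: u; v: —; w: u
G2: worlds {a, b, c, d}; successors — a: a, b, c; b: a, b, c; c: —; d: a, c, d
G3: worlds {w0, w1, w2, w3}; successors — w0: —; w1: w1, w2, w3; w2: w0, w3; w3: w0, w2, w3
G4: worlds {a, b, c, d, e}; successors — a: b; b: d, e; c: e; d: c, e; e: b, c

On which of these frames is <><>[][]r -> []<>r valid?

The schema corresponds to a generalized confluence (Geach) condition: forall x forall y forall z ((x R^2 y & xRz) -> exists w (y R^2 w & zRw)).
G1: satisfies the condition.
G2: fails — aR²a, aRc but no w with aR²w and cRw.
G3: fails — w1R²w0, w1Rw1 but no w with w0R²w and w1Rw.
G4: fails — bR²e, bRe but no w with eR²w and eRw.

G1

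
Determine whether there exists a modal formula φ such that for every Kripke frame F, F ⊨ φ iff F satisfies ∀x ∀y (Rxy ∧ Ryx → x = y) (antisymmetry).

If a class were modally definable it would be closed under surjective bounded morphisms (Goldblatt–Thomason).
The 4-cycle (worlds a,b,c,d with a→b→c→d→a) is antisymmetric. Sending even-indexed worlds to s and odd-indexed worlds to t is a surjective bounded morphism onto the two-world frame with s↔t, which is not antisymmetric.
Hence antisymmetry is not modally definable.

No — not modally definable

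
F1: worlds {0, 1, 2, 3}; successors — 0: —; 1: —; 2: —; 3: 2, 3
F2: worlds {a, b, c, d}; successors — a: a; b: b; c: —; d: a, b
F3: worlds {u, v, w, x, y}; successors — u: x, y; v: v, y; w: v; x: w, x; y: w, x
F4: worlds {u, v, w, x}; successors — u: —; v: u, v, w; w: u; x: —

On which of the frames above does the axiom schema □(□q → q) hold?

The schema corresponds to shift-reflexivity: ∀x ∀y (Rxy → Ryy).
F1: fails — R32 but not R22.
F2: satisfies the condition.
F3: fails — Rxw but not Rww.
F4: fails — Rvu but not Ruu.
Valid on: F2.

F2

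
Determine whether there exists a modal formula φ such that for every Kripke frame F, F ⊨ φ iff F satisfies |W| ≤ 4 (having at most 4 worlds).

Not modally definable

Any modally definable frame class is closed under disjoint unions.
Any modal formula valid on each of 5 disjoint one-world frames is valid on their disjoint union (validity is preserved under disjoint unions). Each one-world frame has |W|=1≤4, but the union has |W|=5.
So the class is not modally definable.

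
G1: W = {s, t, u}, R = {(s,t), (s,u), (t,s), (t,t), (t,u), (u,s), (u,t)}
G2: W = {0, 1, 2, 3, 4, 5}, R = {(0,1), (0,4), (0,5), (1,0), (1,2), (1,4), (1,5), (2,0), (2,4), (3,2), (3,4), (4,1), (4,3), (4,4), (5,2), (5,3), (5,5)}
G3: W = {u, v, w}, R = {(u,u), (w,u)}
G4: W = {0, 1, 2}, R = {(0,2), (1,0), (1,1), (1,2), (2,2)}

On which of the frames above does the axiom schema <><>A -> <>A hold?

This is the axiom for transitivity; its first-order frame correspondent is forall x forall y forall z (Rxy & Ryz -> Rxz).
G1: fails — Rut and Rtu but not Ruu.
G2: fails — R10 and R01 but not R11.
G3: satisfies the condition.
G4: satisfies the condition.
Valid on: G3, G4.

G3, G4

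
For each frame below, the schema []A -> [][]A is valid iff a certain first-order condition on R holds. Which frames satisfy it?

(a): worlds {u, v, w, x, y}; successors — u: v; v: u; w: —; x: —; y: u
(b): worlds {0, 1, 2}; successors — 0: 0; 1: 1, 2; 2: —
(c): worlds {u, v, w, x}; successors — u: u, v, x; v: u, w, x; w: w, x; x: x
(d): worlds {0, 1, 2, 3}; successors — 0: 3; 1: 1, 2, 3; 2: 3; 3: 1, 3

The schema corresponds to transitivity: forall x forall y forall z (Rxy & Ryz -> Rxz).
(a): fails — Ruv and Rvu but not Ruu.
(b): ✓.
(c): fails — Ruv and Rvw but not Ruw.
(d): fails — R31 and R12 but not R32.
Valid on: (b).

(b)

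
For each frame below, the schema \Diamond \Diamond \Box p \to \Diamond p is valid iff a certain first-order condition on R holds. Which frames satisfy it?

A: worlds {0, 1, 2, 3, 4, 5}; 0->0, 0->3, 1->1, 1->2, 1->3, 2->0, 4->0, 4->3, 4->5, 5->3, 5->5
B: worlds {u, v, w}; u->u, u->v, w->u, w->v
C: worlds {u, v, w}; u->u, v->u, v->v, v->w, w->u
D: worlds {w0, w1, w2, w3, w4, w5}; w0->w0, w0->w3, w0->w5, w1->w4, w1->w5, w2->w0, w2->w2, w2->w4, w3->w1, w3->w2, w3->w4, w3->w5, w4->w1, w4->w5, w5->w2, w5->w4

Frame correspondent (Sahlqvist): \forall x \forall y (x R^2 y \to \exists w (yRw \wedge xRw)) — i.e. a generalized confluence (Geach) condition.
A: fails — 0R²3 but no w with 3Rw and 0Rw.
B: fails — uR²v but no t with vRt and uRt.
C: satisfies the condition.
D: fails — w0R²w5 but no w with w5Rw and w0Rw.

C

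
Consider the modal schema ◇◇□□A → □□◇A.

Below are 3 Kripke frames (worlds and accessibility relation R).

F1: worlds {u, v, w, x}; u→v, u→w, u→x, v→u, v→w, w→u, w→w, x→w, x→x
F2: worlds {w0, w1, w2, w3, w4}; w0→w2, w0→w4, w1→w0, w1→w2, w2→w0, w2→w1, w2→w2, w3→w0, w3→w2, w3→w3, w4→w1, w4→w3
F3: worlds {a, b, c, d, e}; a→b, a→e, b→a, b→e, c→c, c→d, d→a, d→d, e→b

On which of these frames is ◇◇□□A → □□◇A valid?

Frame correspondent (Sahlqvist): ∀x ∀y ∀z ((xR²y ∧ xR²z) → ∃w (yR²w ∧ zRw)) — i.e. a generalized confluence (Geach) condition.
F1: ✓.
F2: ✓.
F3: fails — aR²e, aR²e but no w with eR²w and eRw.

F1, F2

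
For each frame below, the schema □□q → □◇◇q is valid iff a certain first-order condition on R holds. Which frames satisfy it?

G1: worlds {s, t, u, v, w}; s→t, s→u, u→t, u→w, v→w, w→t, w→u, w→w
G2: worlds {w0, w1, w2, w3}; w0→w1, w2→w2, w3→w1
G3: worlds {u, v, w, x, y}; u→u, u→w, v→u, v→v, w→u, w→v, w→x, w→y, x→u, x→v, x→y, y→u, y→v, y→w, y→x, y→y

Frame correspondent (Sahlqvist): ∀x ∀z (xRz → ∃w (xR²w ∧ zR²w)) — i.e. a generalized confluence (Geach) condition.
G1: fails — sRt but no w* with sR²w* and tR²w*.
G2: fails — w0Rw1 but no w with w0R²w and w1R²w.
G3: satisfies the condition.
Valid on: G3.

G3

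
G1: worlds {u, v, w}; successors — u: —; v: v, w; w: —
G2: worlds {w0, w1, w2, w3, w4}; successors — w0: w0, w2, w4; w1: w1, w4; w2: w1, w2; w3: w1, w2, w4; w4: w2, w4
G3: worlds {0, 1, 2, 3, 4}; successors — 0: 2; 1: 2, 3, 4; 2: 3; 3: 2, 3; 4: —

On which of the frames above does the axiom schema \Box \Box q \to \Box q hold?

G1, G2

This is the axiom for density; its first-order frame correspondent is \forall x \forall y (Rxy \to \exists z (Rxz \wedge Rzy)).
G1: satisfies the condition.
G2: satisfies the condition.
G3: fails — R02 but no z with R0z and Rz2.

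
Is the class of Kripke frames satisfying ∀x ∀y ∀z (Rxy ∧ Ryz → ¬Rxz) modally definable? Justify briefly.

If a class were modally definable it would be closed under surjective bounded morphisms (Goldblatt–Thomason).
The 5-cycle (worlds 0,1,2,3,4 with 0→1→2→3→4→0) is intransitive. Mapping every world to a single reflexive point • is a surjective bounded morphism; the reflexive point is not intransitive (R••∧R•• but R••).
Hence intransitivity is not modally definable.

No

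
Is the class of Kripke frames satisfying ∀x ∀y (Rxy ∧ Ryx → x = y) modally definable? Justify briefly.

Not definable by any modal formula

If a class were modally definable it would be closed under surjective bounded morphisms (Goldblatt–Thomason).
The 8-cycle (worlds w0,w1,w2,w3,w4,w5,w6,w7 with w0→w1→w2→w3→w4→w5→w6→w7→w0) is antisymmetric. Sending even-indexed worlds to • and odd-indexed worlds to ∘ is a surjective bounded morphism onto the two-world frame with •↔∘, which is not antisymmetric.
So the class is not modally definable.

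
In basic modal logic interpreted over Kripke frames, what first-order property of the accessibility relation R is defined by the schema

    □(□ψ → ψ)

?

Suppose □(□ψ→ψ) is valid. Take Rxy and set V(ψ)={w : Ryw}. Then at y, □ψ holds; since □(□ψ→ψ) at x, □ψ→ψ at y, so ψ at y, i.e. Ryy.

shift-reflexivity: ∀x ∀y (Rxy → Ryy)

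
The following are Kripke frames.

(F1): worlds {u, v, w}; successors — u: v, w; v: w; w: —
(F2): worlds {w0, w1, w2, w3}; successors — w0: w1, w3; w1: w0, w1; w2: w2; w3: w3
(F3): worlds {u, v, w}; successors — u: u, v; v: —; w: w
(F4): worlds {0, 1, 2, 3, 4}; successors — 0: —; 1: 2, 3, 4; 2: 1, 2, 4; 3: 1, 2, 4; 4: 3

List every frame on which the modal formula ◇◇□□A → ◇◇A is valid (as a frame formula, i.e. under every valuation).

(F2), (F4)

This is the axiom for a generalized confluence (Geach) condition; its first-order frame correspondent is ∀x ∀y (xR²y → ∃w (yR²w ∧ xR²w)).
(F1): fails — uR²w but no t with wR²t and uR²t.
(F2): holds.
(F3): fails — uR²v but no t with vR²t and uR²t.
(F4): holds.
Valid on: (F2), (F4).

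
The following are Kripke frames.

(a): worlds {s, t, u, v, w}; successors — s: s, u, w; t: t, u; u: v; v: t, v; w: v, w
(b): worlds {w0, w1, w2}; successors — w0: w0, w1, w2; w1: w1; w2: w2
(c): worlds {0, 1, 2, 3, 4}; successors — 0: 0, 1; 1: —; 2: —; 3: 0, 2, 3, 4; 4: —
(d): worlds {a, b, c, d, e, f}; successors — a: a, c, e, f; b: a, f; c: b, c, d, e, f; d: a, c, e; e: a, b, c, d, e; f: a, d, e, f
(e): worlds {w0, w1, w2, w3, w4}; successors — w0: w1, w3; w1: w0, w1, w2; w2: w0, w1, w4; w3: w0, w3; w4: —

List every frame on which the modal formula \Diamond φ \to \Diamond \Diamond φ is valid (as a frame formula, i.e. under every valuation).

Frame correspondent (Sahlqvist): \forall x \forall y (xRy \to \exists w (y = w \wedge x R^2 w)) — i.e. a generalized confluence (Geach) condition.
(a): condition met.
(b): condition met.
(c): condition met.
(d): condition met.
(e): fails — w2Rw4 but no w with w4=w and w2R²w.
Valid on: (a), (b), (c), (d).

(a), (b), (c), (d)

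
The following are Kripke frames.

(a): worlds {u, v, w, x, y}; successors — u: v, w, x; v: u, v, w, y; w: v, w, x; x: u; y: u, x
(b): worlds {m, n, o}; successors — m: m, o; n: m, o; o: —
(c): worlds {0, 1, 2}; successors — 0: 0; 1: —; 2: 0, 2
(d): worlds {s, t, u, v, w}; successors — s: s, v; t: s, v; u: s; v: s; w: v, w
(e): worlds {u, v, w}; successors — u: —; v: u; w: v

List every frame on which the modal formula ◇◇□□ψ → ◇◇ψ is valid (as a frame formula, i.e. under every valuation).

The schema corresponds to a generalized confluence (Geach) condition: ∀x ∀y (xR²y → ∃w (yR²w ∧ xR²w)).
(a): ✓.
(b): fails — mR²o but no w with oR²w and mR²w.
(c): ✓.
(d): ✓.
(e): fails — wR²u but no t with uR²t and wR²t.
Valid on: (a), (c), (d).

(a), (c), (d)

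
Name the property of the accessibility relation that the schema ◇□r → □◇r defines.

Convergence

Suppose ◇□r→□◇r is valid. Take Rxy, Rxz and set V(r)={w : Ryw}. Then □r at y so ◇□r at x, so □◇r at x, so ◇r at z, giving w with Rzw and Ryw.
Conversely, any frame satisfying ∀x ∀y ∀z (Rxy ∧ Rxz → ∃w (Ryw ∧ Rzw)) validates the schema.
Frame condition: ∀x ∀y ∀z (Rxy ∧ Rxz → ∃w (Ryw ∧ Rzw)).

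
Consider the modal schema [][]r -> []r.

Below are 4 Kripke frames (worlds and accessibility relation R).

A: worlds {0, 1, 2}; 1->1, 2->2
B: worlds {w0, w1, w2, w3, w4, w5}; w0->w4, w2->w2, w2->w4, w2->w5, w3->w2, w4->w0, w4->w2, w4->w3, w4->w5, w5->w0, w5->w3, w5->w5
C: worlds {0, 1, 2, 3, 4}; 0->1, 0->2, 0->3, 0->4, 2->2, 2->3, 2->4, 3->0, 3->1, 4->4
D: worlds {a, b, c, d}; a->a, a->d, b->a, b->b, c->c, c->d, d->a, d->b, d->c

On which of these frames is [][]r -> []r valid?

A, D

The schema corresponds to density: forall x forall y (Rxy -> exists z (Rxz & Rzy)).
A: condition met.
B: fails — Rw0w4 but no z with Rw0z and Rzw4.
C: fails — R30 but no z with R3z and Rz0.
D: condition met.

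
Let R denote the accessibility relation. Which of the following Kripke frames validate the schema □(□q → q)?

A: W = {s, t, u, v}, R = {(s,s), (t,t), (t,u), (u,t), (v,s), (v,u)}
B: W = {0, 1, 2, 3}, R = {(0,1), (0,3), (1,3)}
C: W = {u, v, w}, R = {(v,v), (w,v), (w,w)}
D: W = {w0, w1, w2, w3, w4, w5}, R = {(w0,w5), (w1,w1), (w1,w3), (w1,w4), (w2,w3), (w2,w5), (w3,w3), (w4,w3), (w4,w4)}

The schema corresponds to shift-reflexivity: ∀x ∀y (Rxy → Ryy).
A: fails — Rvu but not Ruu.
B: fails — R01 but not R11.
C: ✓.
D: fails — Rw0w5 but not Rw5w5.

C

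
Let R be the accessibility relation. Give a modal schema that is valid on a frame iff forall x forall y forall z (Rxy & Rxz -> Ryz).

A defining formula is ◇ψ → □◇ψ (the 5 axiom).
Suppose ◇ψ→□◇ψ is valid. Take Rxy, Rxz and set V(ψ)={y}. Then ◇ψ at x, so □◇ψ at x, so ◇ψ at z, so some w with Rzw has ψ; w=y, i.e. Rzy. By symmetry of the argument, Ryz.

◇ψ → □◇ψ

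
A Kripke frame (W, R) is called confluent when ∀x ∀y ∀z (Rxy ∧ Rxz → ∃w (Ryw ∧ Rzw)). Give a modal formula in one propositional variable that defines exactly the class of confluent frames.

A defining formula is ◇□s → □◇s (the .2 axiom).
Suppose ◇□s→□◇s is valid. Take Rxy, Rxz and set V(s)={w : Ryw}. Then □s at y so ◇□s at x, so □◇s at x, so ◇s at z, giving w with Rzw and Ryw.

◇□s → □◇s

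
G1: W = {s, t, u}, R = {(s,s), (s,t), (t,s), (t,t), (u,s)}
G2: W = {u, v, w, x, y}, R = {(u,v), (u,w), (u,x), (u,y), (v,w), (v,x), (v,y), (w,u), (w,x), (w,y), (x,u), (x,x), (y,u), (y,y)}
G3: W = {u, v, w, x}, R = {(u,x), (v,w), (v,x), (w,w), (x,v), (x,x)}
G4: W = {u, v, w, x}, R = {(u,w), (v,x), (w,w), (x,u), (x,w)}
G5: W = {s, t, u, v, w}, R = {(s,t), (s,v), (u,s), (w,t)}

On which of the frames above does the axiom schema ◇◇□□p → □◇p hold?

Frame correspondent (Sahlqvist): ∀x ∀y ∀z ((xR²y ∧ xRz) → ∃w (yR²w ∧ zRw)) — i.e. a generalized confluence (Geach) condition.
G1: holds.
G2: holds.
G3: fails — vR²w, vRx but no t with wR²t and xRt.
G4: holds.
G5: fails — uR²t, uRs but no w* with tR²w* and sRw*.
Valid on: G1, G2, G4.

G1, G2, G4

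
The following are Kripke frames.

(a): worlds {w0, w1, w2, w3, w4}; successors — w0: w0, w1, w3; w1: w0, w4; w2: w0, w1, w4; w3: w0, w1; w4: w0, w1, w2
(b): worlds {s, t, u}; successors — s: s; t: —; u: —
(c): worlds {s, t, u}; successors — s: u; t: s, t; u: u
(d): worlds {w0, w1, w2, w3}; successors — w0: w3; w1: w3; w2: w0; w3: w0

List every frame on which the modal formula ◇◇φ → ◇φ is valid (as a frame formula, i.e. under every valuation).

(b)

Frame correspondent (Sahlqvist): ∀x ∀y (xR²y → ∃w (y = w ∧ xRw)) — i.e. a generalized confluence (Geach) condition.
(a): fails — w0R²w4 but no w with w4=w and w0Rw.
(b): condition met.
(c): fails — tR²u but no w with u=w and tRw.
(d): fails — w0R²w0 but no w with w0=w and w0Rw.
Valid on: (b).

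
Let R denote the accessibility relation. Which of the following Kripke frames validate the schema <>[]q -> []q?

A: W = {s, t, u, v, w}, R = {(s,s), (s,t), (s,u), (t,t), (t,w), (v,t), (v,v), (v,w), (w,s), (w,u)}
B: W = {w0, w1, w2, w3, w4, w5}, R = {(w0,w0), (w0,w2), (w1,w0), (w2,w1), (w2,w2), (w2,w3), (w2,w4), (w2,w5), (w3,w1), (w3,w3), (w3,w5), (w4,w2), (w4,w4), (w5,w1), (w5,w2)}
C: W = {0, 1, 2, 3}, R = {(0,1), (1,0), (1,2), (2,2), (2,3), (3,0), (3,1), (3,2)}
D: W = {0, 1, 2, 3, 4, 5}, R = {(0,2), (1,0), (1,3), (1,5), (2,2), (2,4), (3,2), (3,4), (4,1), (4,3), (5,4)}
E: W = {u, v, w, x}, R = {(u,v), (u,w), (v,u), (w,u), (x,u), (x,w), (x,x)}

none

The schema corresponds to the Euclidean property: forall x forall y forall z (Rxy & Rxz -> Ryz).
A: fails — Rsu and Rsu but not Ruu.
B: fails — Rw0w2 and Rw0w0 but not Rw2w0.
C: fails — R01 and R01 but not R11.
D: fails — R10 and R10 but not R00.
E: fails — Ruv and Ruv but not Rvv.
Valid on no frame.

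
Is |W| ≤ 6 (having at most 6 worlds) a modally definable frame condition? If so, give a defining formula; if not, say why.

Any modally definable frame class is closed under disjoint unions.
Any modal formula valid on each of 7 disjoint one-world frames is valid on their disjoint union (validity is preserved under disjoint unions). Each one-world frame has |W|=1≤6, but the union has |W|=7.
Hence having at most 6 worlds is not modally definable.

No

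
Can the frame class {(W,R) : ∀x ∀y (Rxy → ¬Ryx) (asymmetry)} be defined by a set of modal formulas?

If a class were modally definable it would be closed under surjective bounded morphisms (Goldblatt–Thomason).
The 4-cycle (worlds w0,w1,w2,w3 with w0→w1→w2→w3→w0) is asymmetric. Mapping every world to a single reflexive point • is a surjective bounded morphism, and the reflexive point is not asymmetric (R•• but asymmetry requires ¬R••).
So the class is not modally definable.

No — not modally definable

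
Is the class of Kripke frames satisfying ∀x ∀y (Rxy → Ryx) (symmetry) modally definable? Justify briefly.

The condition is symmetry. A defining modal formula is r → □◇r.

Yes, by r → □◇r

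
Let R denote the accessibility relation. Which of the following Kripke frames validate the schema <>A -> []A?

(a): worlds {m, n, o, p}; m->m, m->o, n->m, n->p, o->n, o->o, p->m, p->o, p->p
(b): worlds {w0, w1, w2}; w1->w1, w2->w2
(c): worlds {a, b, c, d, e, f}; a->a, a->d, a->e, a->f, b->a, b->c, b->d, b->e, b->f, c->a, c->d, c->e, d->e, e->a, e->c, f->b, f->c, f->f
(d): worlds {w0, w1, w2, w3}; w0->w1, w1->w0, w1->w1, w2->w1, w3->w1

(b)

The schema corresponds to partial functionality: forall x forall y forall z (Rxy & Rxz -> y = z).
(a): fails — m sees both m and o.
(b): satisfies the condition.
(c): fails — a sees both a and d.
(d): fails — w1 sees both w0 and w1.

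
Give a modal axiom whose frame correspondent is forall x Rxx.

□p → p

This is reflexivity; the standard corresponding axiom is T: □p → p.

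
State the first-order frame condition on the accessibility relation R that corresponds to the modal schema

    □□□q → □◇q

∀x ∀z (xRz → ∃w (xR³w ∧ zRw))

This is a Sahlqvist (Geach-type) schema ◇^0□^3q → □^1◇^1q.
First-order correspondent: ∀x ∀z (xRz → ∃w (xR³w ∧ zRw)).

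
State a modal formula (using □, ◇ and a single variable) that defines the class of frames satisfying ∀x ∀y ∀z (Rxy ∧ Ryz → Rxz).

□p → □□p

The condition is transitivity. The 4 schema □p → □□p defines it.
Suppose □p→□□p is valid. Take Rxy, Ryz and set V(p)={w : Rxw}. Then □p at x, so □□p at x, so □p at y, so p at z, i.e. Rxz.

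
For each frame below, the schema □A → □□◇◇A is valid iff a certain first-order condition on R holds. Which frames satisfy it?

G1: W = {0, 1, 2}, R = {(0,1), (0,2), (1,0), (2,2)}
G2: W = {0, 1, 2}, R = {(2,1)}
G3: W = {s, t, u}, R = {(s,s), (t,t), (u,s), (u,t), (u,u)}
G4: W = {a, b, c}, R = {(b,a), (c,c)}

This is the axiom for a generalized confluence (Geach) condition; its first-order frame correspondent is ∀x ∀z (xR²z → ∃w (xRw ∧ zR²w)).
G1: fails — 1R²1 but no w with 1Rw and 1R²w.
G2: ✓.
G3: ✓.
G4: ✓.
Valid on: G2, G3, G4.

G2, G3, G4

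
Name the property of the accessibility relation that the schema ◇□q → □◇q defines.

Suppose ◇□q→□◇q is valid. Take Rxy, Rxz and set V(q)={w : Ryw}. Then □q at y so ◇□q at x, so □◇q at x, so ◇q at z, giving w with Rzw and Ryw.
Conversely, on a frame with convergence the schema holds at every world under every valuation.
Frame condition: ∀x ∀y ∀z (Rxy ∧ Rxz → ∃w (Ryw ∧ Rzw)).

convergence: ∀x ∀y ∀z (Rxy ∧ Rxz → ∃w (Ryw ∧ Rzw))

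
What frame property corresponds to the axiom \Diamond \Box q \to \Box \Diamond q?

Convergence

Suppose ◇□q→□◇q is valid. Take Rxy, Rxz and set V(q)={w : Ryw}. Then □q at y so ◇□q at x, so □◇q at x, so ◇q at z, giving w with Rzw and Ryw.
Conversely, on a frame with convergence the schema holds at every world under every valuation.
Frame condition: \forall x \forall y \forall z (Rxy \wedge Rxz \to \exists w (Ryw \wedge Rzw)).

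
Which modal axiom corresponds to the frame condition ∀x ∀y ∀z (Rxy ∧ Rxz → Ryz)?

◇p → □◇p

The condition is the Euclidean property. The 5 schema ◇p → □◇p defines it.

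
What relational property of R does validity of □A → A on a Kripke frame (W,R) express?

Reflexivity

Suppose □A→A is valid. At any x set V(A)={w : Rxw}. Then □A holds at x, so A holds at x, i.e. Rxx.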